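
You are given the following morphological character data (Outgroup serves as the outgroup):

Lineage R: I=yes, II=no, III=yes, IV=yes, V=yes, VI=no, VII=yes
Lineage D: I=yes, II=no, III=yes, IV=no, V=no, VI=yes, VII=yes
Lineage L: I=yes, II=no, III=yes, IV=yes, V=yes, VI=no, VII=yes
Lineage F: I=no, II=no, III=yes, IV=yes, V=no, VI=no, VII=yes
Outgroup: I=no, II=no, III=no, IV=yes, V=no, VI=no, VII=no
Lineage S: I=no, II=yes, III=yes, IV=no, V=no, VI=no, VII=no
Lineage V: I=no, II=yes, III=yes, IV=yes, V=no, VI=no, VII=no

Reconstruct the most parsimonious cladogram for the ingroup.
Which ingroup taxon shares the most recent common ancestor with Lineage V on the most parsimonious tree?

Character polarity is set by the outgroup: the derived state is whichever differs from the outgroup's state, so for IV the derived state is 'no', and for the remaining characters it is 'yes'.
I: derived state 'yes' in Lineage D, Lineage L, and Lineage R only — synapomorphy for {Lineage D, Lineage L, Lineage R}.
Only Lineage S and Lineage V show the derived state 'yes' for II, supporting them as a clade.
All ingroup taxa share the derived state 'yes' for III; it defines the ingroup but does not resolve relationships within it.
IV (state 'no') occurs in Lineage D and Lineage S but conflicts with the nesting implied by the other characters — most parsimoniously interpreted as homoplasy.
V (derived state 'yes') is shared by Lineage L and Lineage R — a synapomorphy uniting that clade.
VI: derived state 'yes' in Lineage D only — an autapomorphy, so it tells us nothing about relationships among taxa.
Only Lineage D, Lineage F, Lineage L, and Lineage R show the derived state 'yes' for VII, supporting them as a clade.
Most parsimonious ingroup topology: ((Lineage V,Lineage S),(((Lineage R,Lineage L),Lineage D),Lineage F)).
Lineage V and Lineage S form a cherry on this tree, so they are sister taxa.

Lineage S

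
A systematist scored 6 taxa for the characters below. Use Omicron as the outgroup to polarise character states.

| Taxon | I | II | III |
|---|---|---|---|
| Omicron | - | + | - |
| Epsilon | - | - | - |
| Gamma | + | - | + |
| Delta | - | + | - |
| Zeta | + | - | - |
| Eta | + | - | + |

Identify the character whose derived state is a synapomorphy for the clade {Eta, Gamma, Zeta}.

I

Character polarity is set by the outgroup: the derived state is whichever differs from the outgroup's state, so for II the derived state is '-', and for the remaining characters it is '+'.
I: derived state '+' in Eta, Gamma, and Zeta only — synapomorphy for {Eta, Gamma, Zeta}.
Only Epsilon, Eta, Gamma, and Zeta show the derived state '-' for II, supporting them as a clade.
III (derived state '+') is shared by Eta and Gamma — a synapomorphy uniting that clade.
Most parsimonious ingroup topology: ((Epsilon,((Gamma,Eta),Zeta)),Delta).
The clade {Eta, Gamma, Zeta} is supported by I: its derived state '+' occurs in exactly those taxa and in no other taxon (including the outgroup).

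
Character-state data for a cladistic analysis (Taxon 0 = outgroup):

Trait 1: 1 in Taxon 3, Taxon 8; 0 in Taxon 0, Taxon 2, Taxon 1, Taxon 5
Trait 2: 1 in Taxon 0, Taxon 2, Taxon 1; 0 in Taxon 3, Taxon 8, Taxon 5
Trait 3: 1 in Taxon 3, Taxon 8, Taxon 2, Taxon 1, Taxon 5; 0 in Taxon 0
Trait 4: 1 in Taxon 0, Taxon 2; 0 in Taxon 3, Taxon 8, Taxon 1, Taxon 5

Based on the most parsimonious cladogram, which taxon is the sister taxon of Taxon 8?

Character polarity is set by the outgroup: the derived state is whichever differs from the outgroup's state, so for Trait 2, Trait 4 the derived state is '0', and for the remaining characters it is '1'.
Trait 1 (derived state '1') is shared by Taxon 3 and Taxon 8 — a synapomorphy uniting that clade.
Only Taxon 3, Taxon 5, and Taxon 8 show the derived state '0' for Trait 2, supporting them as a clade.
Trait 3 (derived state '1') is shared by all ingroup taxa — unites the whole ingroup.
Only Taxon 1, Taxon 3, Taxon 5, and Taxon 8 show the derived state '0' for Trait 4, supporting them as a clade.
Most parsimonious ingroup topology: ((((Taxon 3,Taxon 8),Taxon 5),Taxon 1),Taxon 2).
Taxon 8 and Taxon 3 form a cherry on this tree, so they are sister taxa.

Taxon 3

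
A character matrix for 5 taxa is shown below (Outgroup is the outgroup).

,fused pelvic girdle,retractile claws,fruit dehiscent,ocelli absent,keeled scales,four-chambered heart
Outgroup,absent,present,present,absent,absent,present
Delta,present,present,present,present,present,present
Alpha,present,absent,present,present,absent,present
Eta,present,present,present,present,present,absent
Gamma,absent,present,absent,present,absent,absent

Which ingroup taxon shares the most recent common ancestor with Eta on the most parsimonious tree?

Delta

Character polarity is set by the outgroup: the derived state is whichever differs from the outgroup's state, so for retractile claws, fruit dehiscent, four-chambered heart the derived state is 'absent', and for the remaining characters it is 'present'.
fused pelvic girdle (derived state 'present') is shared by Alpha, Delta, and Eta — a synapomorphy uniting that clade.
retractile claws (derived state 'absent') is unique to Alpha (autapomorphy; uninformative for grouping).
fruit dehiscent: derived state 'absent' in Gamma only — an autapomorphy, so it tells us nothing about relationships among taxa.
All ingroup taxa share the derived state 'present' for ocelli absent; it defines the ingroup but does not resolve relationships within it.
Only Delta and Eta show the derived state 'present' for keeled scales, supporting them as a clade.
four-chambered heart (state 'absent') occurs in Eta and Gamma but conflicts with the nesting implied by the other characters — most parsimoniously interpreted as homoplasy.
Most parsimonious ingroup topology: (((Delta,Eta),Alpha),Gamma).
Eta and Delta form a cherry on this tree, so they are sister taxa.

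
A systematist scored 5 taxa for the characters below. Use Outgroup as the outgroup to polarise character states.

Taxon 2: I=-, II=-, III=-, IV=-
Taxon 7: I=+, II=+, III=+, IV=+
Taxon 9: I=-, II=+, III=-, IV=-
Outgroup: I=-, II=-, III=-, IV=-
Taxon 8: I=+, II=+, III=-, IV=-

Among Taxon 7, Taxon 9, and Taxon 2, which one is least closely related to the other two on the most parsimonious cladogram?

Taxon 2

The outgroup has state '-' for every character, so '+' is the derived state throughout.
I: derived state '+' in Taxon 7 and Taxon 8 only — synapomorphy for {Taxon 7, Taxon 8}.
II (derived state '+') is shared by Taxon 7, Taxon 8, and Taxon 9 — a synapomorphy uniting that clade.
III: derived state '+' in Taxon 7 only — an autapomorphy, so it tells us nothing about relationships among taxa.
IV: derived state '+' in Taxon 7 only — an autapomorphy, so it tells us nothing about relationships among taxa.
Most parsimonious ingroup topology: (((Taxon 7,Taxon 8),Taxon 9),Taxon 2).
Taxon 7 and Taxon 9 share a more recent common ancestor with each other than either does with Taxon 2, so Taxon 2 is the least closely related of the three.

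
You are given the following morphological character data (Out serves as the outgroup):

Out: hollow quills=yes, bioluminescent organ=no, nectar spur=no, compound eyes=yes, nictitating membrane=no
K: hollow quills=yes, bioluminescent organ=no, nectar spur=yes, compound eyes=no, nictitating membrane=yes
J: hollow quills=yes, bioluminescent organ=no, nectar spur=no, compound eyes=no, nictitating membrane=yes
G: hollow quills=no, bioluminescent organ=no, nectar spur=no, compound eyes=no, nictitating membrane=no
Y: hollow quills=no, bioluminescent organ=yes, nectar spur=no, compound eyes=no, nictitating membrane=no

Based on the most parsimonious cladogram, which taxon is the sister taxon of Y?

G

Character polarity is set by the outgroup: the derived state is whichever differs from the outgroup's state, so for hollow quills, compound eyes the derived state is 'no', and for the remaining characters it is 'yes'.
hollow quills: derived state 'no' in G and Y only — synapomorphy for {G, Y}.
bioluminescent organ: derived state 'yes' in Y only — an autapomorphy, so it tells us nothing about relationships among taxa.
nectar spur: derived state 'yes' in K only — an autapomorphy, so it tells us nothing about relationships among taxa.
All ingroup taxa share the derived state 'no' for compound eyes; it defines the ingroup but does not resolve relationships within it.
nictitating membrane (derived state 'yes') is shared by J and K — a synapomorphy uniting that clade.
Most parsimonious ingroup topology: ((K,J),(G,Y)).
Y and G form a cherry on this tree, so they are sister taxa.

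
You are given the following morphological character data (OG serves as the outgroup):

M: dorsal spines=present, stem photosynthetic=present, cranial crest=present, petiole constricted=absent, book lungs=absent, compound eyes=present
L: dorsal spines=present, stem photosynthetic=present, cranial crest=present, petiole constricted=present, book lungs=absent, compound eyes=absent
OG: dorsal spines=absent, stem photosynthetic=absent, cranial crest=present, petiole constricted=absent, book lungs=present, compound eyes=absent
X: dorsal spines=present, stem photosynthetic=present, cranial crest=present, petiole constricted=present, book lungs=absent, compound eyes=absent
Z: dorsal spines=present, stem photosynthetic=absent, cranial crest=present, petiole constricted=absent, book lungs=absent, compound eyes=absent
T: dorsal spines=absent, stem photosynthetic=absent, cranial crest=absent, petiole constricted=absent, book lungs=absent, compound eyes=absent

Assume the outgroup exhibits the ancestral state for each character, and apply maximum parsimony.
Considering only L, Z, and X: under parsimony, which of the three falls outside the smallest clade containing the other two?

Z

Character polarity is set by the outgroup: the derived state is whichever differs from the outgroup's state, so for cranial crest, book lungs the derived state is 'absent', and for the remaining characters it is 'present'.
dorsal spines (derived state 'present') is shared by L, M, X, and Z — a synapomorphy uniting that clade.
stem photosynthetic: derived state 'present' in L, M, and X only — synapomorphy for {L, M, X}.
cranial crest: derived state 'absent' in T only — an autapomorphy, so it tells us nothing about relationships among taxa.
Only L and X show the derived state 'present' for petiole constricted, supporting them as a clade.
book lungs (derived state 'absent') is shared by all ingroup taxa — unites the whole ingroup.
compound eyes: derived state 'present' in M only — an autapomorphy, so it tells us nothing about relationships among taxa.
Most parsimonious ingroup topology: (T,(((X,L),M),Z)).
L and X share a more recent common ancestor with each other than either does with Z, so Z is the least closely related of the three.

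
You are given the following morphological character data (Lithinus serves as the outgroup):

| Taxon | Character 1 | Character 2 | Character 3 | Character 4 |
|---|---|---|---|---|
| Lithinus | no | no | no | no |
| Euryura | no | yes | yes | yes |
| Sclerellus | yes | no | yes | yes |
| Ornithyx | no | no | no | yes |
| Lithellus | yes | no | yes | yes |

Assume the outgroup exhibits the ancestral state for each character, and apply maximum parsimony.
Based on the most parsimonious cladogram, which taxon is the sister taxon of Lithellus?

The outgroup has state 'no' for every character, so 'yes' is the derived state throughout.
Character 1: derived state 'yes' in Lithellus and Sclerellus only — synapomorphy for {Lithellus, Sclerellus}.
Character 2 (derived state 'yes') is unique to Euryura (autapomorphy; uninformative for grouping).
Character 3 (derived state 'yes') is shared by Euryura, Lithellus, and Sclerellus — a synapomorphy uniting that clade.
Character 4 (derived state 'yes') is shared by all ingroup taxa — unites the whole ingroup.
Most parsimonious ingroup topology: ((Euryura,(Sclerellus,Lithellus)),Ornithyx).
Lithellus and Sclerellus form a cherry on this tree, so they are sister taxa.

Sclerellus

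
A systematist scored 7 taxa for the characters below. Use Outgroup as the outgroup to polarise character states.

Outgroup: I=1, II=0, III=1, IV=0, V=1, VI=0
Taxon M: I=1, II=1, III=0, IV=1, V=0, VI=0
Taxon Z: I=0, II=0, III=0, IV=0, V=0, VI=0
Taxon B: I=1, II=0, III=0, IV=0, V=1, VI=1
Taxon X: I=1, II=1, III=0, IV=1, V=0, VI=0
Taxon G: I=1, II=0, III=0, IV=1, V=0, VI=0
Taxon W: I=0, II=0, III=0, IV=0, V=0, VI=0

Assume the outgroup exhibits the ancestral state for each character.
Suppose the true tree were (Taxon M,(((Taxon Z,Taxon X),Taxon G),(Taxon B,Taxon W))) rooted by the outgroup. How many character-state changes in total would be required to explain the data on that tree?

Map each character onto (Taxon M,(((Taxon Z,Taxon X),Taxon G),(Taxon B,Taxon W))) (rooted by Outgroup) and count the minimum state changes it requires (Fitch parsimony):
I: 2; II: 2; III: 1; IV: 3; V: 2; VI: 1.
Total tree length = 11.

11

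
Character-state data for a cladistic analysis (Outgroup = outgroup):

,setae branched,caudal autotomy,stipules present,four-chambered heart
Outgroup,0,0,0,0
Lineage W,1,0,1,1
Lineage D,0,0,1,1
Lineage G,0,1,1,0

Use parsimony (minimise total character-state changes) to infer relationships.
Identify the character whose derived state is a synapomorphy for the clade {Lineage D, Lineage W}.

The outgroup has state '0' for every character, so '1' is the derived state throughout.
setae branched: derived state '1' in Lineage W only — an autapomorphy, so it tells us nothing about relationships among taxa.
caudal autotomy: derived state '1' in Lineage G only — an autapomorphy, so it tells us nothing about relationships among taxa.
All ingroup taxa share the derived state '1' for stipules present; it defines the ingroup but does not resolve relationships within it.
four-chambered heart (derived state '1') is shared by Lineage D and Lineage W — a synapomorphy uniting that clade.
Most parsimonious ingroup topology: ((Lineage W,Lineage D),Lineage G).
The clade {Lineage D, Lineage W} is supported by four-chambered heart: its derived state '1' occurs in exactly those taxa and in no other taxon (including the outgroup).

four-chambered heart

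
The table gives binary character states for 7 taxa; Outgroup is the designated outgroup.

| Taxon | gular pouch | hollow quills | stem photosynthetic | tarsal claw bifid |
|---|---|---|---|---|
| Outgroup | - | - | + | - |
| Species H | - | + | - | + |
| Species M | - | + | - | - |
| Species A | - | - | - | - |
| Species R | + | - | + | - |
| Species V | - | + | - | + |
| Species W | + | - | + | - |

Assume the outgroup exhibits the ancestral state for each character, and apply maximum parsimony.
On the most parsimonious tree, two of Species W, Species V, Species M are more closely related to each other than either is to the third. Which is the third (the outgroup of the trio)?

Character polarity is set by the outgroup: the derived state is whichever differs from the outgroup's state, so for stem photosynthetic the derived state is '-', and for the remaining characters it is '+'.
gular pouch (derived state '+') is shared by Species R and Species W — a synapomorphy uniting that clade.
hollow quills (derived state '+') is shared by Species H, Species M, and Species V — a synapomorphy uniting that clade.
stem photosynthetic: derived state '-' in Species A, Species H, Species M, and Species V only — synapomorphy for {Species A, Species H, Species M, Species V}.
tarsal claw bifid (derived state '+') is shared by Species H and Species V — a synapomorphy uniting that clade.
Most parsimonious ingroup topology: ((((Species H,Species V),Species M),Species A),(Species R,Species W)).
Species M and Species V share a more recent common ancestor with each other than either does with Species W, so Species W is the least closely related of the three.

Species W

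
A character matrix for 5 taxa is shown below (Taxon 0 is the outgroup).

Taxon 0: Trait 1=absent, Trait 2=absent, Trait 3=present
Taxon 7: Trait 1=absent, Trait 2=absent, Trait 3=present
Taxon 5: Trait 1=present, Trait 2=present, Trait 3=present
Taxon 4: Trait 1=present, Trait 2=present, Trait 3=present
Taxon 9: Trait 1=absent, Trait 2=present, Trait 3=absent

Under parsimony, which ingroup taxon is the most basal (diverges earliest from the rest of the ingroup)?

Character polarity is set by the outgroup: the derived state is whichever differs from the outgroup's state, so for Trait 3 the derived state is 'absent', and for the remaining characters it is 'present'.
Trait 1: derived state 'present' in Taxon 4 and Taxon 5 only — synapomorphy for {Taxon 4, Taxon 5}.
Trait 2 (derived state 'present') is shared by Taxon 4, Taxon 5, and Taxon 9 — a synapomorphy uniting that clade.
Trait 3 (derived state 'absent') is unique to Taxon 9 (autapomorphy; uninformative for grouping).
Most parsimonious ingroup topology: (Taxon 7,((Taxon 5,Taxon 4),Taxon 9)).
Taxon 7 is sister to the clade containing all other ingroup taxa, so it is the earliest-diverging (most basal) ingroup lineage.

Taxon 7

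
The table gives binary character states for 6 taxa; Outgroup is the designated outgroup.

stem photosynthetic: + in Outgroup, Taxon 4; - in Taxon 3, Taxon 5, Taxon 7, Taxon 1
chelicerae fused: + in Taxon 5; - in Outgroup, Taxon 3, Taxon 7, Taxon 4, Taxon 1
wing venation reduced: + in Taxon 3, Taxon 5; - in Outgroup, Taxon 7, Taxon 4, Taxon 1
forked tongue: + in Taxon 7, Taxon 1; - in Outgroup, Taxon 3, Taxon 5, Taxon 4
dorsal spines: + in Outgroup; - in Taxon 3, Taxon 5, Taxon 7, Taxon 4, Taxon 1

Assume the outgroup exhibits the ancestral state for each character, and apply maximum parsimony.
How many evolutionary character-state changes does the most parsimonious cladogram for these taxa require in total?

Character polarity is set by the outgroup: the derived state is whichever differs from the outgroup's state, so for stem photosynthetic, dorsal spines the derived state is '-', and for the remaining characters it is '+'.
stem photosynthetic (derived state '-') is shared by Taxon 1, Taxon 3, Taxon 5, and Taxon 7 — a synapomorphy uniting that clade.
chelicerae fused: derived state '+' in Taxon 5 only — an autapomorphy, so it tells us nothing about relationships among taxa.
wing venation reduced (derived state '+') is shared by Taxon 3 and Taxon 5 — a synapomorphy uniting that clade.
Only Taxon 1 and Taxon 7 show the derived state '+' for forked tongue, supporting them as a clade.
dorsal spines (derived state '-') is shared by all ingroup taxa — unites the whole ingroup.
Most parsimonious ingroup topology: (((Taxon 3,Taxon 5),(Taxon 7,Taxon 1)),Taxon 4).
Changes per character on this tree: stem photosynthetic: 1; chelicerae fused: 1; wing venation reduced: 1; forked tongue: 1; dorsal spines: 1.
Total = 5.

5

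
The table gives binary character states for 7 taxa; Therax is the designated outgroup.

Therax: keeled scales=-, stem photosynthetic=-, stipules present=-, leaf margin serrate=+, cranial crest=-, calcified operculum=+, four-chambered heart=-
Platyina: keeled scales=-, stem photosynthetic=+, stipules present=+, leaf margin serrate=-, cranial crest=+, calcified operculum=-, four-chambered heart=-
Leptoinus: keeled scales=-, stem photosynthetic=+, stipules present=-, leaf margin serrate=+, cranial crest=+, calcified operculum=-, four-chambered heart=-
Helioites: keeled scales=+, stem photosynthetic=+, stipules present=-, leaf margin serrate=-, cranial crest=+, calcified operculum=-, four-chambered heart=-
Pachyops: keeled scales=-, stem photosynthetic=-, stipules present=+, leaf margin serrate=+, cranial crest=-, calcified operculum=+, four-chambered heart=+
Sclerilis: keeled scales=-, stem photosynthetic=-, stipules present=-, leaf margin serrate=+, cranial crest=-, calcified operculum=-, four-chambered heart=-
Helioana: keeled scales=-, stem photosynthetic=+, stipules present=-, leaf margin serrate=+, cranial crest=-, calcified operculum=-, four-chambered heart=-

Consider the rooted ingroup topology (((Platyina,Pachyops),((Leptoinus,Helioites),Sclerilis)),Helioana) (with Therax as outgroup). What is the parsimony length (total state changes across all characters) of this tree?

Map each character onto (((Platyina,Pachyops),((Leptoinus,Helioites),Sclerilis)),Helioana) (rooted by Therax) and count the minimum state changes it requires (Fitch parsimony):
keeled scales: 1; stem photosynthetic: 3; stipules present: 1; leaf margin serrate: 2; cranial crest: 2; calcified operculum: 2; four-chambered heart: 1.
Total tree length = 12.

12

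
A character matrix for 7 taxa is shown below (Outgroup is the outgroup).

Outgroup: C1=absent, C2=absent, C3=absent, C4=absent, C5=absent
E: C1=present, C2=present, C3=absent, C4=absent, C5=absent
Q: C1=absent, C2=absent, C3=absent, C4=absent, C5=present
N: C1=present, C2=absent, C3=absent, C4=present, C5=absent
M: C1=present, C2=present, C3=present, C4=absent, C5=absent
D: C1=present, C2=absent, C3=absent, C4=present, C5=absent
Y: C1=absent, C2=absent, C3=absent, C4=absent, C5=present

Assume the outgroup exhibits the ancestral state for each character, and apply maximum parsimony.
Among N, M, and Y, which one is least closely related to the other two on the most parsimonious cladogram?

Y

The outgroup has state 'absent' for every character, so 'present' is the derived state throughout.
Only D, E, M, and N show the derived state 'present' for C1, supporting them as a clade.
C2: derived state 'present' in E and M only — synapomorphy for {E, M}.
C3: derived state 'present' in M only — an autapomorphy, so it tells us nothing about relationships among taxa.
C4: derived state 'present' in D and N only — synapomorphy for {D, N}.
C5: derived state 'present' in Q and Y only — synapomorphy for {Q, Y}.
Most parsimonious ingroup topology: (((E,M),(N,D)),(Q,Y)).
N and M share a more recent common ancestor with each other than either does with Y, so Y is the least closely related of the three.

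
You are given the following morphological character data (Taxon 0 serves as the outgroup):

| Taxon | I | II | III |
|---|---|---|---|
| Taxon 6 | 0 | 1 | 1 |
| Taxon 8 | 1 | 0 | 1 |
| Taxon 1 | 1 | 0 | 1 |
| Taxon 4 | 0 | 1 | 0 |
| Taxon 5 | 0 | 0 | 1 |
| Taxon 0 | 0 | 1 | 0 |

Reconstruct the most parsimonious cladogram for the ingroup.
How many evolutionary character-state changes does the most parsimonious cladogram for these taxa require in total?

Character polarity is set by the outgroup: the derived state is whichever differs from the outgroup's state, so for II the derived state is '0', and for the remaining characters it is '1'.
I: derived state '1' in Taxon 1 and Taxon 8 only — synapomorphy for {Taxon 1, Taxon 8}.
Only Taxon 1, Taxon 5, and Taxon 8 show the derived state '0' for II, supporting them as a clade.
III (derived state '1') is shared by Taxon 1, Taxon 5, Taxon 6, and Taxon 8 — a synapomorphy uniting that clade.
Most parsimonious ingroup topology: ((((Taxon 1,Taxon 8),Taxon 5),Taxon 6),Taxon 4).
Changes per character on this tree: I: 1; II: 1; III: 1.
Total = 3.

3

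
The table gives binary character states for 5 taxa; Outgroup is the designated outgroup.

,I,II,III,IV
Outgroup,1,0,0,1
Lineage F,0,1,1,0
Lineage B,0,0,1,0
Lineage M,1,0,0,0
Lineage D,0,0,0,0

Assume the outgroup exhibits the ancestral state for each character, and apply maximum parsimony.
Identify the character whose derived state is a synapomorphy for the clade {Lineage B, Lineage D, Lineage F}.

Character polarity is set by the outgroup: the derived state is whichever differs from the outgroup's state, so for I, IV the derived state is '0', and for the remaining characters it is '1'.
I (derived state '0') is shared by Lineage B, Lineage D, and Lineage F — a synapomorphy uniting that clade.
II (derived state '1') is unique to Lineage F (autapomorphy; uninformative for grouping).
Only Lineage B and Lineage F show the derived state '1' for III, supporting them as a clade.
All ingroup taxa share the derived state '0' for IV; it defines the ingroup but does not resolve relationships within it.
Most parsimonious ingroup topology: (((Lineage F,Lineage B),Lineage D),Lineage M).
The clade {Lineage B, Lineage D, Lineage F} is supported by I: its derived state '0' occurs in exactly those taxa and in no other taxon (including the outgroup).

I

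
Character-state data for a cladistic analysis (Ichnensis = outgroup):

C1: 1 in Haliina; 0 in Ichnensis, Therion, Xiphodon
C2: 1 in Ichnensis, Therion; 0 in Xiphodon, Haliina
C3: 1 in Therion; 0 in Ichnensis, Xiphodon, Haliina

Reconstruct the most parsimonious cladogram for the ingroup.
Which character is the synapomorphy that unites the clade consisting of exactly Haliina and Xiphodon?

C2

Character polarity is set by the outgroup: the derived state is whichever differs from the outgroup's state, so for C2 the derived state is '0', and for the remaining characters it is '1'.
C1: derived state '1' in Haliina only — an autapomorphy, so it tells us nothing about relationships among taxa.
Only Haliina and Xiphodon show the derived state '0' for C2, supporting them as a clade.
C3: derived state '1' in Therion only — an autapomorphy, so it tells us nothing about relationships among taxa.
Most parsimonious ingroup topology: (Therion,(Xiphodon,Haliina)).
The clade {Haliina, Xiphodon} is supported by C2: its derived state '0' occurs in exactly those taxa and in no other taxon (including the outgroup).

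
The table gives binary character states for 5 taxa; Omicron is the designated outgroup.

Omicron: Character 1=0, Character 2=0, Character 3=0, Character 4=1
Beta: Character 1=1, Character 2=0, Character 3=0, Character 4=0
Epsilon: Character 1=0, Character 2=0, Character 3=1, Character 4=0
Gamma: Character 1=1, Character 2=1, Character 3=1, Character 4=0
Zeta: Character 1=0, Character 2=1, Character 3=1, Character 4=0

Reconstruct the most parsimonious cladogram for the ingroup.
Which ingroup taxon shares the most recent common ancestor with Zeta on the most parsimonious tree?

Gamma

Character polarity is set by the outgroup: the derived state is whichever differs from the outgroup's state, so for Character 4 the derived state is '0', and for the remaining characters it is '1'.
Character 1 groups Beta and Gamma, which is incompatible with the clades supported by the remaining characters; treating it as convergent (homoplasy) costs fewer steps than any alternative tree.
Only Gamma and Zeta show the derived state '1' for Character 2, supporting them as a clade.
Character 3: derived state '1' in Epsilon, Gamma, and Zeta only — synapomorphy for {Epsilon, Gamma, Zeta}.
Character 4 (derived state '0') is shared by all ingroup taxa — unites the whole ingroup.
Most parsimonious ingroup topology: (Beta,(Epsilon,(Gamma,Zeta))).
Zeta and Gamma form a cherry on this tree, so they are sister taxa.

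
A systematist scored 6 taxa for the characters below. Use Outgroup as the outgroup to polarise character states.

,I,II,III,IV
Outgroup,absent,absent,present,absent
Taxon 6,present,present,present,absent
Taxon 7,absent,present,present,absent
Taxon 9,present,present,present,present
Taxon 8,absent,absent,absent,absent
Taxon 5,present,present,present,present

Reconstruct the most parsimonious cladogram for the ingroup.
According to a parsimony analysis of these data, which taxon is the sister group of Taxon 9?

Taxon 5

Character polarity is set by the outgroup: the derived state is whichever differs from the outgroup's state, so for III the derived state is 'absent', and for the remaining characters it is 'present'.
Only Taxon 5, Taxon 6, and Taxon 9 show the derived state 'present' for I, supporting them as a clade.
Only Taxon 5, Taxon 6, Taxon 7, and Taxon 9 show the derived state 'present' for II, supporting them as a clade.
III: derived state 'absent' in Taxon 8 only — an autapomorphy, so it tells us nothing about relationships among taxa.
IV: derived state 'present' in Taxon 5 and Taxon 9 only — synapomorphy for {Taxon 5, Taxon 9}.
Most parsimonious ingroup topology: (((Taxon 6,(Taxon 9,Taxon 5)),Taxon 7),Taxon 8).
Taxon 9 and Taxon 5 form a cherry on this tree, so they are sister taxa.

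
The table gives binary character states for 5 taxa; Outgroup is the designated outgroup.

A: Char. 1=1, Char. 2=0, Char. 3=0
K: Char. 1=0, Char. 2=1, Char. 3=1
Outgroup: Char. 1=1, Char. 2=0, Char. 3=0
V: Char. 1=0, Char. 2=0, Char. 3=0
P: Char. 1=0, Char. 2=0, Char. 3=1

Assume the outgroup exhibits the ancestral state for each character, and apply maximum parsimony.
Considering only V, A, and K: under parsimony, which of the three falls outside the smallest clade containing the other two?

A

Character polarity is set by the outgroup: the derived state is whichever differs from the outgroup's state, so for Char. 1 the derived state is '0', and for the remaining characters it is '1'.
Char. 1: derived state '0' in K, P, and V only — synapomorphy for {K, P, V}.
Char. 2 (derived state '1') is unique to K (autapomorphy; uninformative for grouping).
Char. 3 (derived state '1') is shared by K and P — a synapomorphy uniting that clade.
Most parsimonious ingroup topology: ((V,(P,K)),A).
K and V share a more recent common ancestor with each other than either does with A, so A is the least closely related of the three.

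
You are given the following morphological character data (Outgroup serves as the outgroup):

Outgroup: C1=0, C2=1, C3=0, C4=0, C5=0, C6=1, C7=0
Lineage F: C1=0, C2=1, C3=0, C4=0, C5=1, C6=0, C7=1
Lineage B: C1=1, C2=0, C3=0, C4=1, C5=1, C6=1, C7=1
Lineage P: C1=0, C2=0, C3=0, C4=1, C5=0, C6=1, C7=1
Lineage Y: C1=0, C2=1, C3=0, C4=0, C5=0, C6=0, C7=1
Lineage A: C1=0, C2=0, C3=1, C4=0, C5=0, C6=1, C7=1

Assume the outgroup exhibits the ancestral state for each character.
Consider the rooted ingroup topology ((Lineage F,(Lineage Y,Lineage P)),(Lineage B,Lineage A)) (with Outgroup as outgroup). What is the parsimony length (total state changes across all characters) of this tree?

Map each character onto ((Lineage F,(Lineage Y,Lineage P)),(Lineage B,Lineage A)) (rooted by Outgroup) and count the minimum state changes it requires (Fitch parsimony):
C1: 1; C2: 2; C3: 1; C4: 2; C5: 2; C6: 2; C7: 1.
Total tree length = 11.

11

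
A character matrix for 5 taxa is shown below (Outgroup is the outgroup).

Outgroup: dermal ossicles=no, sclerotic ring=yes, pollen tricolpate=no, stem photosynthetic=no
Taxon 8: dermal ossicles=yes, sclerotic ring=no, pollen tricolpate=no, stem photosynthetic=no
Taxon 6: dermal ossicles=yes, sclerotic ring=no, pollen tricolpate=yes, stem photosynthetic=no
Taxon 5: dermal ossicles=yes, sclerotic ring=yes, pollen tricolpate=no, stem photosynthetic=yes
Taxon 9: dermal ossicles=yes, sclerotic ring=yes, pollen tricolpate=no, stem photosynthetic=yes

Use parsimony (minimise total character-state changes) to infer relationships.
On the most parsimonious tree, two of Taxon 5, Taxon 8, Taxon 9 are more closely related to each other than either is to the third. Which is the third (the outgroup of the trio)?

Character polarity is set by the outgroup: the derived state is whichever differs from the outgroup's state, so for sclerotic ring the derived state is 'no', and for the remaining characters it is 'yes'.
dermal ossicles (derived state 'yes') is shared by all ingroup taxa — unites the whole ingroup.
sclerotic ring (derived state 'no') is shared by Taxon 6 and Taxon 8 — a synapomorphy uniting that clade.
pollen tricolpate: derived state 'yes' in Taxon 6 only — an autapomorphy, so it tells us nothing about relationships among taxa.
stem photosynthetic: derived state 'yes' in Taxon 5 and Taxon 9 only — synapomorphy for {Taxon 5, Taxon 9}.
Most parsimonious ingroup topology: ((Taxon 8,Taxon 6),(Taxon 5,Taxon 9)).
Taxon 9 and Taxon 5 share a more recent common ancestor with each other than either does with Taxon 8, so Taxon 8 is the least closely related of the three.

Taxon 8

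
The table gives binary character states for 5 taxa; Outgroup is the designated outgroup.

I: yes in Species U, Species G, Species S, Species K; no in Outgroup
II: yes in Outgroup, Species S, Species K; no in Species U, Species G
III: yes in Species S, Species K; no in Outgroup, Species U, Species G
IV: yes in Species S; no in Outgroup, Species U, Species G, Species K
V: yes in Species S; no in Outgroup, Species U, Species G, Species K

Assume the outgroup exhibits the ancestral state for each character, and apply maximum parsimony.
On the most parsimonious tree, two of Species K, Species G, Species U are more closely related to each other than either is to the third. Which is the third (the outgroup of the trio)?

Species K

Character polarity is set by the outgroup: the derived state is whichever differs from the outgroup's state, so for II the derived state is 'no', and for the remaining characters it is 'yes'.
All ingroup taxa share the derived state 'yes' for I; it defines the ingroup but does not resolve relationships within it.
II (derived state 'no') is shared by Species G and Species U — a synapomorphy uniting that clade.
III: derived state 'yes' in Species K and Species S only — synapomorphy for {Species K, Species S}.
IV (derived state 'yes') is unique to Species S (autapomorphy; uninformative for grouping).
V (derived state 'yes') is unique to Species S (autapomorphy; uninformative for grouping).
Most parsimonious ingroup topology: ((Species U,Species G),(Species S,Species K)).
Species G and Species U share a more recent common ancestor with each other than either does with Species K, so Species K is the least closely related of the three.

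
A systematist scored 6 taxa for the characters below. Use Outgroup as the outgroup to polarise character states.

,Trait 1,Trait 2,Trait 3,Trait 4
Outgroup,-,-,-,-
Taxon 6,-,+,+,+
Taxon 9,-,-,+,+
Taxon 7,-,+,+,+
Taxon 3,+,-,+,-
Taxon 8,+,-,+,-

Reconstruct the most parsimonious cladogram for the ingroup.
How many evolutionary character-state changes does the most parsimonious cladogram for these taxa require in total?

4

The outgroup has state '-' for every character, so '+' is the derived state throughout.
Trait 1: derived state '+' in Taxon 3 and Taxon 8 only — synapomorphy for {Taxon 3, Taxon 8}.
Trait 2 (derived state '+') is shared by Taxon 6 and Taxon 7 — a synapomorphy uniting that clade.
Trait 3 (derived state '+') is shared by all ingroup taxa — unites the whole ingroup.
Trait 4: derived state '+' in Taxon 6, Taxon 7, and Taxon 9 only — synapomorphy for {Taxon 6, Taxon 7, Taxon 9}.
Most parsimonious ingroup topology: (((Taxon 6,Taxon 7),Taxon 9),(Taxon 3,Taxon 8)).
Changes per character on this tree: Trait 1: 1; Trait 2: 1; Trait 3: 1; Trait 4: 1.
Total = 4.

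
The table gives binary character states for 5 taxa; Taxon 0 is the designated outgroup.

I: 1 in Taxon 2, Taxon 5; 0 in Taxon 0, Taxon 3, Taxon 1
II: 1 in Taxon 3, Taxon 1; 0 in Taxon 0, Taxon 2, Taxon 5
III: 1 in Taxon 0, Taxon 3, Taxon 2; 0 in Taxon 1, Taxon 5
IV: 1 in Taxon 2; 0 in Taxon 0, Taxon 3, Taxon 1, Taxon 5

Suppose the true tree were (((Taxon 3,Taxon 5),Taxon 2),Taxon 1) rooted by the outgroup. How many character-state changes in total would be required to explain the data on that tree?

7

Map each character onto (((Taxon 3,Taxon 5),Taxon 2),Taxon 1) (rooted by Taxon 0) and count the minimum state changes it requires (Fitch parsimony):
I: 2; II: 2; III: 2; IV: 1.
Total tree length = 7.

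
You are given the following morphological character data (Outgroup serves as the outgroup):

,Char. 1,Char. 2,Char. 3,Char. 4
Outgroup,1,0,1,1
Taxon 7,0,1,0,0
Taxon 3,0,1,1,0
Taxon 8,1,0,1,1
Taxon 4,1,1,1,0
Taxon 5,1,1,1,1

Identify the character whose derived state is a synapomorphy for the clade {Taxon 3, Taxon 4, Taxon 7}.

Character polarity is set by the outgroup: the derived state is whichever differs from the outgroup's state, so for Char. 1, Char. 3, Char. 4 the derived state is '0', and for the remaining characters it is '1'.
Char. 1: derived state '0' in Taxon 3 and Taxon 7 only — synapomorphy for {Taxon 3, Taxon 7}.
Only Taxon 3, Taxon 4, Taxon 5, and Taxon 7 show the derived state '1' for Char. 2, supporting them as a clade.
Char. 3: derived state '0' in Taxon 7 only — an autapomorphy, so it tells us nothing about relationships among taxa.
Char. 4 (derived state '0') is shared by Taxon 3, Taxon 4, and Taxon 7 — a synapomorphy uniting that clade.
Most parsimonious ingroup topology: ((((Taxon 7,Taxon 3),Taxon 4),Taxon 5),Taxon 8).
The clade {Taxon 3, Taxon 4, Taxon 7} is supported by Char. 4: its derived state '0' occurs in exactly those taxa and in no other taxon (including the outgroup).

Char. 4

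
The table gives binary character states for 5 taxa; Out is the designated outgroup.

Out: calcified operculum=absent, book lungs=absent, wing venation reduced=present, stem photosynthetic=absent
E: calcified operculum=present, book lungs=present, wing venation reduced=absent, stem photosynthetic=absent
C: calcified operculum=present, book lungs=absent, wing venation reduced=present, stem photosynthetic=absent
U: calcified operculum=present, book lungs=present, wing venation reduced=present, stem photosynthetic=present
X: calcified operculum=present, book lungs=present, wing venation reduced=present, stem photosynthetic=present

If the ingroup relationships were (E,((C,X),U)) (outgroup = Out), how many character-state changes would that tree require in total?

Map each character onto (E,((C,X),U)) (rooted by Out) and count the minimum state changes it requires (Fitch parsimony):
calcified operculum: 1; book lungs: 2; wing venation reduced: 1; stem photosynthetic: 2.
Total tree length = 6.

6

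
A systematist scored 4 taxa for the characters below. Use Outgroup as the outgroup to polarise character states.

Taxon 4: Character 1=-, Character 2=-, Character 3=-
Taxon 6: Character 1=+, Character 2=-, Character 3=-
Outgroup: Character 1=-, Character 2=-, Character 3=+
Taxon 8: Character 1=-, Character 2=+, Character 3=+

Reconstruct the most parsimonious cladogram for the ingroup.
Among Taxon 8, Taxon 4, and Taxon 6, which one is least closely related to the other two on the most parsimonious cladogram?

Character polarity is set by the outgroup: the derived state is whichever differs from the outgroup's state, so for Character 3 the derived state is '-', and for the remaining characters it is '+'.
Character 1: derived state '+' in Taxon 6 only — an autapomorphy, so it tells us nothing about relationships among taxa.
Character 2: derived state '+' in Taxon 8 only — an autapomorphy, so it tells us nothing about relationships among taxa.
Character 3: derived state '-' in Taxon 4 and Taxon 6 only — synapomorphy for {Taxon 4, Taxon 6}.
Most parsimonious ingroup topology: ((Taxon 6,Taxon 4),Taxon 8).
Taxon 4 and Taxon 6 share a more recent common ancestor with each other than either does with Taxon 8, so Taxon 8 is the least closely related of the three.

Taxon 8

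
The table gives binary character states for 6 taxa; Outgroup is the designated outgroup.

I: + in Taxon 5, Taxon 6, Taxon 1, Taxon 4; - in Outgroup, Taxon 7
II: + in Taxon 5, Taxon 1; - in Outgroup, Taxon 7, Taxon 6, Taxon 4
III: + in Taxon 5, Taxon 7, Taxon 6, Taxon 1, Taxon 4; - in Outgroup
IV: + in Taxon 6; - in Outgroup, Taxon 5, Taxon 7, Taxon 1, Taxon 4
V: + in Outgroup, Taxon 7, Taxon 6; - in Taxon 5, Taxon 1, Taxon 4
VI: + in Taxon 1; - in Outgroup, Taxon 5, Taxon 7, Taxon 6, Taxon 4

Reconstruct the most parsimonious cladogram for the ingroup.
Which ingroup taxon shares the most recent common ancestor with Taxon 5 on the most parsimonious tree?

Character polarity is set by the outgroup: the derived state is whichever differs from the outgroup's state, so for V the derived state is '-', and for the remaining characters it is '+'.
I (derived state '+') is shared by Taxon 1, Taxon 4, Taxon 5, and Taxon 6 — a synapomorphy uniting that clade.
II: derived state '+' in Taxon 1 and Taxon 5 only — synapomorphy for {Taxon 1, Taxon 5}.
III (derived state '+') is shared by all ingroup taxa — unites the whole ingroup.
IV: derived state '+' in Taxon 6 only — an autapomorphy, so it tells us nothing about relationships among taxa.
Only Taxon 1, Taxon 4, and Taxon 5 show the derived state '-' for V, supporting them as a clade.
VI (derived state '+') is unique to Taxon 1 (autapomorphy; uninformative for grouping).
Most parsimonious ingroup topology: ((((Taxon 5,Taxon 1),Taxon 4),Taxon 6),Taxon 7).
Taxon 5 and Taxon 1 form a cherry on this tree, so they are sister taxa.

Taxon 1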